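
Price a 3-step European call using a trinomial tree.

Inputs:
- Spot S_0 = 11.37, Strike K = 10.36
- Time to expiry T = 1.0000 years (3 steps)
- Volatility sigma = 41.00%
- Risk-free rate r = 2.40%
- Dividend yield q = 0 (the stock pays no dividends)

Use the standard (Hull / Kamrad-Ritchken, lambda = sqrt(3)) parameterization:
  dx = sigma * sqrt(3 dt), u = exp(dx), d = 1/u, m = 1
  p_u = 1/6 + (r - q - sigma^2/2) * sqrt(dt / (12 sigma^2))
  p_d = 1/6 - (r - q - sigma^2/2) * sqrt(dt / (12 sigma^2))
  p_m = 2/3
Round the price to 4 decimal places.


Answer: Price = V(0,0) = 2.4211

Derivation:
dt = T/N = 0.333333; dx = sigma*sqrt(3*dt) = 0.410000
u = exp(dx) = 1.506818; d = 1/u = 0.663650
p_u = 0.142256, p_m = 0.666667, p_d = 0.191077
Discount per step: exp(-r*dt) = 0.992032
Stock lattice S(k, j) with j the centered position index:
  k=0: S(0,+0) = 11.3700
  k=1: S(1,-1) = 7.5457; S(1,+0) = 11.3700; S(1,+1) = 17.1325
  k=2: S(2,-2) = 5.0077; S(2,-1) = 7.5457; S(2,+0) = 11.3700; S(2,+1) = 17.1325; S(2,+2) = 25.8156
  k=3: S(3,-3) = 3.3234; S(3,-2) = 5.0077; S(3,-1) = 7.5457; S(3,+0) = 11.3700; S(3,+1) = 17.1325; S(3,+2) = 25.8156; S(3,+3) = 38.8994
Terminal payoffs V(N, j) = max(S_T - K, 0):
  V(3,-3) = 0.000000; V(3,-2) = 0.000000; V(3,-1) = 0.000000; V(3,+0) = 1.010000; V(3,+1) = 6.772518; V(3,+2) = 15.455583; V(3,+3) = 28.539380
Backward induction: V(k, j) = exp(-r*dt) * [p_u * V(k+1, j+1) + p_m * V(k+1, j) + p_d * V(k+1, j-1)]
  V(2,-2) = exp(-r*dt) * [p_u*0.000000 + p_m*0.000000 + p_d*0.000000] = 0.000000
  V(2,-1) = exp(-r*dt) * [p_u*1.010000 + p_m*0.000000 + p_d*0.000000] = 0.142534
  V(2,+0) = exp(-r*dt) * [p_u*6.772518 + p_m*1.010000 + p_d*0.000000] = 1.623723
  V(2,+1) = exp(-r*dt) * [p_u*15.455583 + p_m*6.772518 + p_d*1.010000] = 6.851618
  V(2,+2) = exp(-r*dt) * [p_u*28.539380 + p_m*15.455583 + p_d*6.772518] = 15.532935
  V(1,-1) = exp(-r*dt) * [p_u*1.623723 + p_m*0.142534 + p_d*0.000000] = 0.323409
  V(1,+0) = exp(-r*dt) * [p_u*6.851618 + p_m*1.623723 + p_d*0.142534] = 2.067793
  V(1,+1) = exp(-r*dt) * [p_u*15.532935 + p_m*6.851618 + p_d*1.623723] = 7.031182
  V(0,+0) = exp(-r*dt) * [p_u*7.031182 + p_m*2.067793 + p_d*0.323409] = 2.421107


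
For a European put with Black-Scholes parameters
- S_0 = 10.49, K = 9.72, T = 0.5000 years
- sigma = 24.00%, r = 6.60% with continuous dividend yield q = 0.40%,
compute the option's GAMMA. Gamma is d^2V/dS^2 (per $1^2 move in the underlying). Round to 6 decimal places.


d1 = 0.7167517409; d2 = 0.5470461134
phi(d1) = 0.3085704612; exp(-qT) = 0.9980019987; exp(-rT) = 0.9675385596
Gamma = exp(-qT) * phi(d1) / (S * sigma * sqrt(T)) = 0.9980019987 * 0.3085704612 / (10.4900 * 0.2400 * 0.7071067812) = 0.172987

Answer: Gamma = 0.172987


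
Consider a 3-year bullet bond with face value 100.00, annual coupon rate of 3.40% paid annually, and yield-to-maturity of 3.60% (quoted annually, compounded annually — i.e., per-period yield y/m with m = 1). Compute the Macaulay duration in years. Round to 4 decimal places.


Coupon per period c = face * coupon_rate / m = 3.400000
Periods per year m = 1; per-period yield y/m = 0.036000
Number of cashflows N = 3
Cashflows (t years, CF_t, discount factor 1/(1+y/m)^(m*t), PV):
  t = 1.0000: CF_t = 3.400000, DF = 0.965251, PV = 3.281853
  t = 2.0000: CF_t = 3.400000, DF = 0.931709, PV = 3.167812
  t = 3.0000: CF_t = 103.400000, DF = 0.899333, PV = 92.991076
Price P = sum_t PV_t = 99.440741
Macaulay numerator sum_t t * PV_t:
  t * PV_t at t = 1.0000: 3.281853
  t * PV_t at t = 2.0000: 6.335624
  t * PV_t at t = 3.0000: 278.973228
Macaulay duration D = (sum_t t * PV_t) / P = 288.590705 / 99.440741 = 2.902138

Answer: Macaulay duration = 2.9021 years


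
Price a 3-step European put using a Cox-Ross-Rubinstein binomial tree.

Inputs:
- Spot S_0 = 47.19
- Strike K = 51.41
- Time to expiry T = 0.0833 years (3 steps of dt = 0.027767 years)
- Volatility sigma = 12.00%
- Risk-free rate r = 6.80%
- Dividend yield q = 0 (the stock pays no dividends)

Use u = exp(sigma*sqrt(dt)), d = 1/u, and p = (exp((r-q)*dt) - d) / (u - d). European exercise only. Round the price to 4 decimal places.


Answer: Price = V(0,0) = 3.9296

Derivation:
dt = T/N = 0.027767
u = exp(sigma*sqrt(dt)) = 1.020197; d = 1/u = 0.980203
p = (exp((r-q)*dt) - d) / (u - d) = 0.542255
Discount per step: exp(-r*dt) = 0.998114
Stock lattice S(k, i) with i counting down-moves:
  k=0: S(0,0) = 47.1900
  k=1: S(1,0) = 48.1431; S(1,1) = 46.2558
  k=2: S(2,0) = 49.1155; S(2,1) = 47.1900; S(2,2) = 45.3400
  k=3: S(3,0) = 50.1075; S(3,1) = 48.1431; S(3,2) = 46.2558; S(3,3) = 44.4424
Terminal payoffs V(N, i) = max(K - S_T, 0):
  V(3,0) = 1.302535; V(3,1) = 3.266891; V(3,2) = 5.154240; V(3,3) = 6.967598
Backward induction: V(k, i) = exp(-r*dt) * [p * V(k+1, i) + (1-p) * V(k+1, i+1)].
  V(2,0) = exp(-r*dt) * [p*1.302535 + (1-p)*3.266891] = 2.197555
  V(2,1) = exp(-r*dt) * [p*3.266891 + (1-p)*5.154240] = 4.123023
  V(2,2) = exp(-r*dt) * [p*5.154240 + (1-p)*6.967598] = 5.973006
  V(1,0) = exp(-r*dt) * [p*2.197555 + (1-p)*4.123023] = 3.073120
  V(1,1) = exp(-r*dt) * [p*4.123023 + (1-p)*5.973006] = 4.960468
  V(0,0) = exp(-r*dt) * [p*3.073120 + (1-p)*4.960468] = 3.929616


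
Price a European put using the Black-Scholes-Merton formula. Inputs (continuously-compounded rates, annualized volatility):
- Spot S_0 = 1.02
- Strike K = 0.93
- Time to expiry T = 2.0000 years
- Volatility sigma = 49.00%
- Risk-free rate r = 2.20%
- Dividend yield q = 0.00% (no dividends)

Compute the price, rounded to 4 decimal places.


d1 = (ln(S/K) + (r - q + 0.5*sigma^2) * T) / (sigma * sqrt(T)) = 0.54327926
d2 = d1 - sigma * sqrt(T) = -0.14968539
exp(-rT) = 0.95695396; exp(-qT) = 1.00000000
P = K * exp(-rT) * N(-d2) - S_0 * exp(-qT) * N(-d1)
N(-d1) = 0.29346877; N(-d2) = 0.55949358
P = 0.9300 * 0.95695396 * 0.55949358 - 1.0200 * 1.00000000 * 0.29346877 = 0.1986

Answer: Price = 0.1986


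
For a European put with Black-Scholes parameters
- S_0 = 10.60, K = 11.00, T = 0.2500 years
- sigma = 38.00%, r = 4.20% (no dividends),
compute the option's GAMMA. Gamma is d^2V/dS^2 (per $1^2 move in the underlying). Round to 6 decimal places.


Answer: Gamma = 0.197887

Derivation:
d1 = -0.0446909036; d2 = -0.2346909036
phi(d1) = 0.3985440802; exp(-qT) = 1.0000000000; exp(-rT) = 0.9895549326
Gamma = exp(-qT) * phi(d1) / (S * sigma * sqrt(T)) = 1.0000000000 * 0.3985440802 / (10.6000 * 0.3800 * 0.5000000000) = 0.197887


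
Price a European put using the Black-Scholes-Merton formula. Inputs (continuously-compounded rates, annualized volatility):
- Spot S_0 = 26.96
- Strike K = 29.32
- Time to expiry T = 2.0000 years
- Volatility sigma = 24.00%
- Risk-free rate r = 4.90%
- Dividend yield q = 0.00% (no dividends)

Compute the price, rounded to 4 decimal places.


d1 = (ln(S/K) + (r - q + 0.5*sigma^2) * T) / (sigma * sqrt(T)) = 0.21120222
d2 = d1 - sigma * sqrt(T) = -0.12820904
exp(-rT) = 0.90664890; exp(-qT) = 1.00000000
P = K * exp(-rT) * N(-d2) - S_0 * exp(-qT) * N(-d1)
N(-d1) = 0.41636474; N(-d2) = 0.55100823
P = 29.3200 * 0.90664890 * 0.55100823 - 26.9600 * 1.00000000 * 0.41636474 = 3.4222

Answer: Price = 3.4222


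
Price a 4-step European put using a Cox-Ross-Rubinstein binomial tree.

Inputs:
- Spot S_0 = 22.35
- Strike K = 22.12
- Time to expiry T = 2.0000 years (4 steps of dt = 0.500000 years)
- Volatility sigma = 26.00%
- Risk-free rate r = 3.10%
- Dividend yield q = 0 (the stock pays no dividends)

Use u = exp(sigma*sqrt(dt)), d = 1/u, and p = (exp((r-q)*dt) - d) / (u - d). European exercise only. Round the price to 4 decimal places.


dt = T/N = 0.500000
u = exp(sigma*sqrt(dt)) = 1.201833; d = 1/u = 0.832062
p = (exp((r-q)*dt) - d) / (u - d) = 0.496412
Discount per step: exp(-r*dt) = 0.984620
Stock lattice S(k, i) with i counting down-moves:
  k=0: S(0,0) = 22.3500
  k=1: S(1,0) = 26.8610; S(1,1) = 18.5966
  k=2: S(2,0) = 32.2824; S(2,1) = 22.3500; S(2,2) = 15.4735
  k=3: S(3,0) = 38.7980; S(3,1) = 26.8610; S(3,2) = 18.5966; S(3,3) = 12.8749
  k=4: S(4,0) = 46.6288; S(4,1) = 32.2824; S(4,2) = 22.3500; S(4,3) = 15.4735; S(4,4) = 10.7128
Terminal payoffs V(N, i) = max(K - S_T, 0):
  V(4,0) = 0.000000; V(4,1) = 0.000000; V(4,2) = 0.000000; V(4,3) = 6.646470; V(4,4) = 11.407243
Backward induction: V(k, i) = exp(-r*dt) * [p * V(k+1, i) + (1-p) * V(k+1, i+1)].
  V(3,0) = exp(-r*dt) * [p*0.000000 + (1-p)*0.000000] = 0.000000
  V(3,1) = exp(-r*dt) * [p*0.000000 + (1-p)*0.000000] = 0.000000
  V(3,2) = exp(-r*dt) * [p*0.000000 + (1-p)*6.646470] = 3.295606
  V(3,3) = exp(-r*dt) * [p*6.646470 + (1-p)*11.407243] = 8.904840
  V(2,0) = exp(-r*dt) * [p*0.000000 + (1-p)*0.000000] = 0.000000
  V(2,1) = exp(-r*dt) * [p*0.000000 + (1-p)*3.295606] = 1.634103
  V(2,2) = exp(-r*dt) * [p*3.295606 + (1-p)*8.904840] = 6.026218
  V(1,0) = exp(-r*dt) * [p*0.000000 + (1-p)*1.634103] = 0.810259
  V(1,1) = exp(-r*dt) * [p*1.634103 + (1-p)*6.026218] = 3.786769
  V(0,0) = exp(-r*dt) * [p*0.810259 + (1-p)*3.786769] = 2.273678

Answer: Price = V(0,0) = 2.2737


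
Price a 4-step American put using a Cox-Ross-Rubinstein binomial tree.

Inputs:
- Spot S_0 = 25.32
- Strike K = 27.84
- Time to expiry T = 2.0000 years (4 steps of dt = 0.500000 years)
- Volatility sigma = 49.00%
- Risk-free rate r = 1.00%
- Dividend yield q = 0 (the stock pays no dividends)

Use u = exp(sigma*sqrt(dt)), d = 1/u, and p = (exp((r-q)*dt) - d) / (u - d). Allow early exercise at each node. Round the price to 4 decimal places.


Answer: Price = V(0,0) = 8.2339

Derivation:
dt = T/N = 0.500000
u = exp(sigma*sqrt(dt)) = 1.414084; d = 1/u = 0.707171
p = (exp((r-q)*dt) - d) / (u - d) = 0.421326
Discount per step: exp(-r*dt) = 0.995012
Stock lattice S(k, i) with i counting down-moves:
  k=0: S(0,0) = 25.3200
  k=1: S(1,0) = 35.8046; S(1,1) = 17.9056
  k=2: S(2,0) = 50.6308; S(2,1) = 25.3200; S(2,2) = 12.6623
  k=3: S(3,0) = 71.5962; S(3,1) = 35.8046; S(3,2) = 17.9056; S(3,3) = 8.9544
  k=4: S(4,0) = 101.2430; S(4,1) = 50.6308; S(4,2) = 25.3200; S(4,3) = 12.6623; S(4,4) = 6.3323
Terminal payoffs V(N, i) = max(K - S_T, 0):
  V(4,0) = 0.000000; V(4,1) = 0.000000; V(4,2) = 2.520000; V(4,3) = 15.177689; V(4,4) = 21.507689
Backward induction: V(k, i) = exp(-r*dt) * [p * V(k+1, i) + (1-p) * V(k+1, i+1)]; then take max(V_cont, immediate exercise) for American.
  V(3,0) = exp(-r*dt) * [p*0.000000 + (1-p)*0.000000] = 0.000000; exercise = 0.000000; V(3,0) = max -> 0.000000
  V(3,1) = exp(-r*dt) * [p*0.000000 + (1-p)*2.520000] = 1.450984; exercise = 0.000000; V(3,1) = max -> 1.450984
  V(3,2) = exp(-r*dt) * [p*2.520000 + (1-p)*15.177689] = 9.795570; exercise = 9.934422; V(3,2) = max -> 9.934422
  V(3,3) = exp(-r*dt) * [p*15.177689 + (1-p)*21.507689] = 18.746724; exercise = 18.885577; V(3,3) = max -> 18.885577
  V(2,0) = exp(-r*dt) * [p*0.000000 + (1-p)*1.450984] = 0.835459; exercise = 0.000000; V(2,0) = max -> 0.835459
  V(2,1) = exp(-r*dt) * [p*1.450984 + (1-p)*9.934422] = 6.328404; exercise = 2.520000; V(2,1) = max -> 6.328404
  V(2,2) = exp(-r*dt) * [p*9.934422 + (1-p)*18.885577] = 15.038836; exercise = 15.177689; V(2,2) = max -> 15.177689
  V(1,0) = exp(-r*dt) * [p*0.835459 + (1-p)*6.328404] = 3.994061; exercise = 0.000000; V(1,0) = max -> 3.994061
  V(1,1) = exp(-r*dt) * [p*6.328404 + (1-p)*15.177689] = 11.392148; exercise = 9.934422; V(1,1) = max -> 11.392148
  V(0,0) = exp(-r*dt) * [p*3.994061 + (1-p)*11.392148] = 8.233866; exercise = 2.520000; V(0,0) = max -> 8.233866


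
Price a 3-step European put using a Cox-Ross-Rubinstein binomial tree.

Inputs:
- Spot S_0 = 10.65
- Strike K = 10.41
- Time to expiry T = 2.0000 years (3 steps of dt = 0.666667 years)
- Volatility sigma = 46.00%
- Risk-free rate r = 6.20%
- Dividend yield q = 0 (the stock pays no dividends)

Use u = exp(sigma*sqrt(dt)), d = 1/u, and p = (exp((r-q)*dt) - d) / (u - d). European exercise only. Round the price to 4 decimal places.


dt = T/N = 0.666667
u = exp(sigma*sqrt(dt)) = 1.455848; d = 1/u = 0.686885
p = (exp((r-q)*dt) - d) / (u - d) = 0.462070
Discount per step: exp(-r*dt) = 0.959509
Stock lattice S(k, i) with i counting down-moves:
  k=0: S(0,0) = 10.6500
  k=1: S(1,0) = 15.5048; S(1,1) = 7.3153
  k=2: S(2,0) = 22.5726; S(2,1) = 10.6500; S(2,2) = 5.0248
  k=3: S(3,0) = 32.8623; S(3,1) = 15.5048; S(3,2) = 7.3153; S(3,3) = 3.4515
Terminal payoffs V(N, i) = max(K - S_T, 0):
  V(3,0) = 0.000000; V(3,1) = 0.000000; V(3,2) = 3.094675; V(3,3) = 6.958549
Backward induction: V(k, i) = exp(-r*dt) * [p * V(k+1, i) + (1-p) * V(k+1, i+1)].
  V(2,0) = exp(-r*dt) * [p*0.000000 + (1-p)*0.000000] = 0.000000
  V(2,1) = exp(-r*dt) * [p*0.000000 + (1-p)*3.094675] = 1.597314
  V(2,2) = exp(-r*dt) * [p*3.094675 + (1-p)*6.958549] = 4.963704
  V(1,0) = exp(-r*dt) * [p*0.000000 + (1-p)*1.597314] = 0.824452
  V(1,1) = exp(-r*dt) * [p*1.597314 + (1-p)*4.963704] = 3.270196
  V(0,0) = exp(-r*dt) * [p*0.824452 + (1-p)*3.270196] = 2.053438

Answer: Price = V(0,0) = 2.0534


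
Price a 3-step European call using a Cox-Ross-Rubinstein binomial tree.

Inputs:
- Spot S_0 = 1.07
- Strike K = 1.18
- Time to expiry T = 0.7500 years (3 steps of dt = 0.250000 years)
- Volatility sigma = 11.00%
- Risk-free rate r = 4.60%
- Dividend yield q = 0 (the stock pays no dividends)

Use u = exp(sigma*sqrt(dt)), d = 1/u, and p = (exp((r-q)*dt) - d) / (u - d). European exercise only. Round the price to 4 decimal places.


dt = T/N = 0.250000
u = exp(sigma*sqrt(dt)) = 1.056541; d = 1/u = 0.946485
p = (exp((r-q)*dt) - d) / (u - d) = 0.591349
Discount per step: exp(-r*dt) = 0.988566
Stock lattice S(k, i) with i counting down-moves:
  k=0: S(0,0) = 1.0700
  k=1: S(1,0) = 1.1305; S(1,1) = 1.0127
  k=2: S(2,0) = 1.1944; S(2,1) = 1.0700; S(2,2) = 0.9585
  k=3: S(3,0) = 1.2620; S(3,1) = 1.1305; S(3,2) = 1.0127; S(3,3) = 0.9072
Terminal payoffs V(N, i) = max(S_T - K, 0):
  V(3,0) = 0.081951; V(3,1) = 0.000000; V(3,2) = 0.000000; V(3,3) = 0.000000
Backward induction: V(k, i) = exp(-r*dt) * [p * V(k+1, i) + (1-p) * V(k+1, i+1)].
  V(2,0) = exp(-r*dt) * [p*0.081951 + (1-p)*0.000000] = 0.047907
  V(2,1) = exp(-r*dt) * [p*0.000000 + (1-p)*0.000000] = 0.000000
  V(2,2) = exp(-r*dt) * [p*0.000000 + (1-p)*0.000000] = 0.000000
  V(1,0) = exp(-r*dt) * [p*0.047907 + (1-p)*0.000000] = 0.028006
  V(1,1) = exp(-r*dt) * [p*0.000000 + (1-p)*0.000000] = 0.000000
  V(0,0) = exp(-r*dt) * [p*0.028006 + (1-p)*0.000000] = 0.016372

Answer: Price = V(0,0) = 0.0164


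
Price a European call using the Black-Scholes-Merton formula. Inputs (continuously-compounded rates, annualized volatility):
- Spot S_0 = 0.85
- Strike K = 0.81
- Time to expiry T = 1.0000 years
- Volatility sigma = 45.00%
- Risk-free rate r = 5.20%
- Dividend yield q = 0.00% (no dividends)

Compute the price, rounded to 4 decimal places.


Answer: Price = 0.1881

Derivation:
d1 = (ln(S/K) + (r - q + 0.5*sigma^2) * T) / (sigma * sqrt(T)) = 0.44767134
d2 = d1 - sigma * sqrt(T) = -0.00232866
exp(-rT) = 0.94932887; exp(-qT) = 1.00000000
C = S_0 * exp(-qT) * N(d1) - K * exp(-rT) * N(d2)
N(d1) = 0.67280479; N(d2) = 0.49907100
C = 0.8500 * 1.00000000 * 0.67280479 - 0.8100 * 0.94932887 * 0.49907100 = 0.1881


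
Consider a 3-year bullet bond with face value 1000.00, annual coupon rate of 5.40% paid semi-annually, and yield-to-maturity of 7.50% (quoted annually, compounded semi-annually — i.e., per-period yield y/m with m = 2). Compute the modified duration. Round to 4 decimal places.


Coupon per period c = face * coupon_rate / m = 27.000000
Periods per year m = 2; per-period yield y/m = 0.037500
Number of cashflows N = 6
Cashflows (t years, CF_t, discount factor 1/(1+y/m)^(m*t), PV):
  t = 0.5000: CF_t = 27.000000, DF = 0.963855, PV = 26.024096
  t = 1.0000: CF_t = 27.000000, DF = 0.929017, PV = 25.083466
  t = 1.5000: CF_t = 27.000000, DF = 0.895438, PV = 24.176835
  t = 2.0000: CF_t = 27.000000, DF = 0.863073, PV = 23.302974
  t = 2.5000: CF_t = 27.000000, DF = 0.831878, PV = 22.460697
  t = 3.0000: CF_t = 1027.000000, DF = 0.801810, PV = 823.458679
Price P = sum_t PV_t = 944.506748
First compute Macaulay numerator sum_t t * PV_t:
  t * PV_t at t = 0.5000: 13.012048
  t * PV_t at t = 1.0000: 25.083466
  t * PV_t at t = 1.5000: 36.265253
  t * PV_t at t = 2.0000: 46.605947
  t * PV_t at t = 2.5000: 56.151744
  t * PV_t at t = 3.0000: 2470.376037
Macaulay duration D = 2647.494495 / 944.506748 = 2.803045
Modified duration = D / (1 + y/m) = 2.803045 / (1 + 0.037500) = 2.701730

Answer: Modified duration = 2.7017


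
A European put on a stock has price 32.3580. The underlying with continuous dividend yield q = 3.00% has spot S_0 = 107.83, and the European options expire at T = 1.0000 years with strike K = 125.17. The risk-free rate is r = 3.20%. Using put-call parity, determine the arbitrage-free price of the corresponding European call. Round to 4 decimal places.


Put-call parity: C - P = S_0 * exp(-qT) - K * exp(-rT).
S_0 * exp(-qT) = 107.8300 * 0.97044553 = 104.64314188
K * exp(-rT) = 125.1700 * 0.96850658 = 121.22796888
C = P + S*exp(-qT) - K*exp(-rT)
C = 32.3580 + 104.64314188 - 121.22796888 = 15.7732

Answer: Call price = 15.7732


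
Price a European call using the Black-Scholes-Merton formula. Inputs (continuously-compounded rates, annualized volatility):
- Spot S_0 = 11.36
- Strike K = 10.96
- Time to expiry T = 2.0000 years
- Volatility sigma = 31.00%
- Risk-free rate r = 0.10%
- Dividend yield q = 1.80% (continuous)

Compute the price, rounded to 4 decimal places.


Answer: Price = 1.9097

Derivation:
d1 = (ln(S/K) + (r - q + 0.5*sigma^2) * T) / (sigma * sqrt(T)) = 0.22341411
d2 = d1 - sigma * sqrt(T) = -0.21499209
exp(-rT) = 0.99800200; exp(-qT) = 0.96464029
C = S_0 * exp(-qT) * N(d1) - K * exp(-rT) * N(d2)
N(d1) = 0.58839339; N(d2) = 0.41488674
C = 11.3600 * 0.96464029 * 0.58839339 - 10.9600 * 0.99800200 * 0.41488674 = 1.9097


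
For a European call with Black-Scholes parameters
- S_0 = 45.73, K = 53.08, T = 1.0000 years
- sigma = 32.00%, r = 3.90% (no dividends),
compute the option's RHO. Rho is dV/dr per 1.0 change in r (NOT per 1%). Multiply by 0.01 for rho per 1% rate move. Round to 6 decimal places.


Answer: Rho = 15.680862

Derivation:
d1 = -0.1838927244; d2 = -0.5038927244
phi(d1) = 0.3922535644; exp(-qT) = 1.0000000000; exp(-rT) = 0.9617507091
N(d2) = 0.3071683818
Rho = K*T*exp(-rT)*N(d2) = 53.0800 * 1.0000 * 0.9617507091 * 0.3071683818 = 15.680862


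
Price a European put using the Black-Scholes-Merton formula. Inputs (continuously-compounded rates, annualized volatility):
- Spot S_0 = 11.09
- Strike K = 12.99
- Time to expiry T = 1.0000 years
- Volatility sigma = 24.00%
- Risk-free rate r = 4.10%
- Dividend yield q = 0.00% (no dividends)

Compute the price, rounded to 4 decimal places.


Answer: Price = 1.9448

Derivation:
d1 = (ln(S/K) + (r - q + 0.5*sigma^2) * T) / (sigma * sqrt(T)) = -0.36806679
d2 = d1 - sigma * sqrt(T) = -0.60806679
exp(-rT) = 0.95982913; exp(-qT) = 1.00000000
P = K * exp(-rT) * N(-d2) - S_0 * exp(-qT) * N(-d1)
N(-d1) = 0.64358828; N(-d2) = 0.72842841
P = 12.9900 * 0.95982913 * 0.72842841 - 11.0900 * 1.00000000 * 0.64358828 = 1.9448


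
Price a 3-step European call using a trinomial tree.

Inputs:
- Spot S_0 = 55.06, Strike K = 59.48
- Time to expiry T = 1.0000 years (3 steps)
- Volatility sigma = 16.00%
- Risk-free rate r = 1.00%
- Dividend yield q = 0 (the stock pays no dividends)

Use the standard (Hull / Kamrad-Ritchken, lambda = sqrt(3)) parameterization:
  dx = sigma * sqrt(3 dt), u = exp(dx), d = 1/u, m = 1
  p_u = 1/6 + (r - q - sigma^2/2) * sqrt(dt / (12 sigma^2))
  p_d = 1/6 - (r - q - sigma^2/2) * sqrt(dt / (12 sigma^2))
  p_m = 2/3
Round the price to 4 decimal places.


Answer: Price = V(0,0) = 2.1751

Derivation:
dt = T/N = 0.333333; dx = sigma*sqrt(3*dt) = 0.160000
u = exp(dx) = 1.173511; d = 1/u = 0.852144
p_u = 0.163750, p_m = 0.666667, p_d = 0.169583
Discount per step: exp(-r*dt) = 0.996672
Stock lattice S(k, j) with j the centered position index:
  k=0: S(0,+0) = 55.0600
  k=1: S(1,-1) = 46.9190; S(1,+0) = 55.0600; S(1,+1) = 64.6135
  k=2: S(2,-2) = 39.9818; S(2,-1) = 46.9190; S(2,+0) = 55.0600; S(2,+1) = 64.6135; S(2,+2) = 75.8247
  k=3: S(3,-3) = 34.0702; S(3,-2) = 39.9818; S(3,-1) = 46.9190; S(3,+0) = 55.0600; S(3,+1) = 64.6135; S(3,+2) = 75.8247; S(3,+3) = 88.9811
Terminal payoffs V(N, j) = max(S_T - K, 0):
  V(3,-3) = 0.000000; V(3,-2) = 0.000000; V(3,-1) = 0.000000; V(3,+0) = 0.000000; V(3,+1) = 5.133509; V(3,+2) = 16.344655; V(3,+3) = 29.501057
Backward induction: V(k, j) = exp(-r*dt) * [p_u * V(k+1, j+1) + p_m * V(k+1, j) + p_d * V(k+1, j-1)]
  V(2,-2) = exp(-r*dt) * [p_u*0.000000 + p_m*0.000000 + p_d*0.000000] = 0.000000
  V(2,-1) = exp(-r*dt) * [p_u*0.000000 + p_m*0.000000 + p_d*0.000000] = 0.000000
  V(2,+0) = exp(-r*dt) * [p_u*5.133509 + p_m*0.000000 + p_d*0.000000] = 0.837815
  V(2,+1) = exp(-r*dt) * [p_u*16.344655 + p_m*5.133509 + p_d*0.000000] = 6.078481
  V(2,+2) = exp(-r*dt) * [p_u*29.501057 + p_m*16.344655 + p_d*5.133509] = 16.542558
  V(1,-1) = exp(-r*dt) * [p_u*0.837815 + p_m*0.000000 + p_d*0.000000] = 0.136736
  V(1,+0) = exp(-r*dt) * [p_u*6.078481 + p_m*0.837815 + p_d*0.000000] = 1.548723
  V(1,+1) = exp(-r*dt) * [p_u*16.542558 + p_m*6.078481 + p_d*0.837815] = 6.880271
  V(0,+0) = exp(-r*dt) * [p_u*6.880271 + p_m*1.548723 + p_d*0.136736] = 2.175052


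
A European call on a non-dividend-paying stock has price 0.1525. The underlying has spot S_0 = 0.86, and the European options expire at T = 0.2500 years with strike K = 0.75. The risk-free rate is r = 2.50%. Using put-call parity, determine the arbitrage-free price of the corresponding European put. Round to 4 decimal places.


Answer: Put price = 0.0378

Derivation:
Put-call parity: C - P = S_0 * exp(-qT) - K * exp(-rT).
S_0 * exp(-qT) = 0.8600 * 1.00000000 = 0.86000000
K * exp(-rT) = 0.7500 * 0.99376949 = 0.74532712
P = C - S*exp(-qT) + K*exp(-rT)
P = 0.1525 - 0.86000000 + 0.74532712 = 0.0378


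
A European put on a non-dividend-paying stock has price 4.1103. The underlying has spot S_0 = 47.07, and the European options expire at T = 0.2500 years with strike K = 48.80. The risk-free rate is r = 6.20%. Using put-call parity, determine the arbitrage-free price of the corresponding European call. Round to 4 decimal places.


Answer: Call price = 3.1309

Derivation:
Put-call parity: C - P = S_0 * exp(-qT) - K * exp(-rT).
S_0 * exp(-qT) = 47.0700 * 1.00000000 = 47.07000000
K * exp(-rT) = 48.8000 * 0.98461951 = 48.04943193
C = P + S*exp(-qT) - K*exp(-rT)
C = 4.1103 + 47.07000000 - 48.04943193 = 3.1309


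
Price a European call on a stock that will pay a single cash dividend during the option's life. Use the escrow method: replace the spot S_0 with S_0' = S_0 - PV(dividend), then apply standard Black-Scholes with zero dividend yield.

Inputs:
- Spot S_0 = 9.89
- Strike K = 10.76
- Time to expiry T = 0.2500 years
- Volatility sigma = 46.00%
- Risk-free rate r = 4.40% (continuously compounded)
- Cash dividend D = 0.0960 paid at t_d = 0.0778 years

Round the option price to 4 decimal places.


PV(D) = D * exp(-r * t_d) = 0.0960 * 0.99658265 = 0.09567193
S_0' = S_0 - PV(D) = 9.8900 - 0.09567193 = 9.79432807
d1 = (ln(S_0'/K) + (r + sigma^2/2)*T) / (sigma*sqrt(T)) = -0.24600915
d2 = d1 - sigma*sqrt(T) = -0.47600915
exp(-rT) = 0.98906028
N(d1) = 0.40283757; N(d2) = 0.31703393
C = S_0' * N(d1) - K * exp(-rT) * N(d2) = 9.79432807 * 0.40283757 - 10.7600 * 0.98906028 * 0.31703393 = 0.5716

Answer: Price = 0.5716


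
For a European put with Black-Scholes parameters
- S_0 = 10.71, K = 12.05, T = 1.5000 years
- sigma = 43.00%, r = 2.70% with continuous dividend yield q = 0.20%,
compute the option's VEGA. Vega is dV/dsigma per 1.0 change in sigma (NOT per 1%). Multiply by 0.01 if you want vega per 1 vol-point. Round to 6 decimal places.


Answer: Vega = 5.185400

Derivation:
d1 = 0.1106793861; d2 = -0.4159609086
phi(d1) = 0.3965062415; exp(-qT) = 0.9970044955; exp(-rT) = 0.9603091645
Vega = S * exp(-qT) * phi(d1) * sqrt(T) = 10.7100 * 0.9970044955 * 0.3965062415 * 1.2247448714 = 5.185400


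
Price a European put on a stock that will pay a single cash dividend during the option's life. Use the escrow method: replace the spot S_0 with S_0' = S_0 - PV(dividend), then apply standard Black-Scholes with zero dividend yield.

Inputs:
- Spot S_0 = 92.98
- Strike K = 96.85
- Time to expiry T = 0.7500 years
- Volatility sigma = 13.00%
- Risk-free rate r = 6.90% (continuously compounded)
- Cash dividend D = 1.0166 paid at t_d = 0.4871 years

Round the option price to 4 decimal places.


PV(D) = D * exp(-r * t_d) = 1.0166 * 0.96694864 = 0.98299999
S_0' = S_0 - PV(D) = 92.9800 - 0.98299999 = 91.99700001
d1 = (ln(S_0'/K) + (r + sigma^2/2)*T) / (sigma*sqrt(T)) = 0.05933454
d2 = d1 - sigma*sqrt(T) = -0.05324877
exp(-rT) = 0.94956623
N(-d1) = 0.47634283; N(-d2) = 0.52123315
P = K * exp(-rT) * N(-d2) - S_0' * N(-d1) = 96.8500 * 0.94956623 * 0.52123315 - 91.99700001 * 0.47634283 = 4.1134

Answer: Price = 4.1134


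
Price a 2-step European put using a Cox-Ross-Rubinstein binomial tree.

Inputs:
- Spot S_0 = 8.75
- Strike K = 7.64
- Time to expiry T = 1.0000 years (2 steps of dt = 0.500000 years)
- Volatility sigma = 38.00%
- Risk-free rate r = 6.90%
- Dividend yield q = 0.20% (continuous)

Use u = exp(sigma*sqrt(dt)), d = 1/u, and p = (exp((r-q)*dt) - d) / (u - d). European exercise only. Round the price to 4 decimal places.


dt = T/N = 0.500000
u = exp(sigma*sqrt(dt)) = 1.308263; d = 1/u = 0.764372
p = (exp((r-q)*dt) - d) / (u - d) = 0.495863
Discount per step: exp(-r*dt) = 0.966088
Stock lattice S(k, i) with i counting down-moves:
  k=0: S(0,0) = 8.7500
  k=1: S(1,0) = 11.4473; S(1,1) = 6.6883
  k=2: S(2,0) = 14.9761; S(2,1) = 8.7500; S(2,2) = 5.1123
Terminal payoffs V(N, i) = max(K - S_T, 0):
  V(2,0) = 0.000000; V(2,1) = 0.000000; V(2,2) = 2.527684
Backward induction: V(k, i) = exp(-r*dt) * [p * V(k+1, i) + (1-p) * V(k+1, i+1)].
  V(1,0) = exp(-r*dt) * [p*0.000000 + (1-p)*0.000000] = 0.000000
  V(1,1) = exp(-r*dt) * [p*0.000000 + (1-p)*2.527684] = 1.231086
  V(0,0) = exp(-r*dt) * [p*0.000000 + (1-p)*1.231086] = 0.599590

Answer: Price = V(0,0) = 0.5996


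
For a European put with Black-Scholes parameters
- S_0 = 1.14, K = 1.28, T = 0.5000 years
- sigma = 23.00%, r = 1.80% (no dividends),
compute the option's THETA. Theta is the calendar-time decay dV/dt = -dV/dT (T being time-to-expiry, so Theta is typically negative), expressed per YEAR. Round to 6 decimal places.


Answer: Theta = -0.045097

Derivation:
d1 = -0.5755653393; d2 = -0.7381998990
phi(d1) = 0.3380449977; exp(-qT) = 1.0000000000; exp(-rT) = 0.9910403788
Theta = -S*exp(-qT)*phi(d1)*sigma/(2*sqrt(T)) + r*K*exp(-rT)*N(-d2) - q*S*exp(-qT)*N(-d1)
N(-d1) = 0.7175454927; N(-d2) = 0.7698035079; sqrt(T) = 0.7071067812
Term 1 = -1.1400 * 1.0000000000 * 0.3380449977 * 0.2300 / (2 * 0.7071067812) = -0.0626746913
Term 2 = 0.0180 * 1.2800 * 0.9910403788 * 0.7698035079 = 0.0175773625
Term 3 = 0 (no dividend yield, q = 0)
Theta = -0.0626746913 + (0.0175773625) + (0.0000000000) = -0.045097


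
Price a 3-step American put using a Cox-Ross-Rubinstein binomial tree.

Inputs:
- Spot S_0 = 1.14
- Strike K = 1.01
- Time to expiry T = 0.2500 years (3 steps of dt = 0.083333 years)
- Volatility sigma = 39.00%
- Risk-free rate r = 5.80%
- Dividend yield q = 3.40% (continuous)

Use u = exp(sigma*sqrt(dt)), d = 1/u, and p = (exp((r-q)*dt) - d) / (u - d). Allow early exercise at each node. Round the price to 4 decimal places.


Answer: Price = V(0,0) = 0.0271

Derivation:
dt = T/N = 0.083333
u = exp(sigma*sqrt(dt)) = 1.119165; d = 1/u = 0.893523
p = (exp((r-q)*dt) - d) / (u - d) = 0.480756
Discount per step: exp(-r*dt) = 0.995178
Stock lattice S(k, i) with i counting down-moves:
  k=0: S(0,0) = 1.1400
  k=1: S(1,0) = 1.2758; S(1,1) = 1.0186
  k=2: S(2,0) = 1.4279; S(2,1) = 1.1400; S(2,2) = 0.9102
  k=3: S(3,0) = 1.5980; S(3,1) = 1.2758; S(3,2) = 1.0186; S(3,3) = 0.8132
Terminal payoffs V(N, i) = max(K - S_T, 0):
  V(3,0) = 0.000000; V(3,1) = 0.000000; V(3,2) = 0.000000; V(3,3) = 0.196754
Backward induction: V(k, i) = exp(-r*dt) * [p * V(k+1, i) + (1-p) * V(k+1, i+1)]; then take max(V_cont, immediate exercise) for American.
  V(2,0) = exp(-r*dt) * [p*0.000000 + (1-p)*0.000000] = 0.000000; exercise = 0.000000; V(2,0) = max -> 0.000000
  V(2,1) = exp(-r*dt) * [p*0.000000 + (1-p)*0.000000] = 0.000000; exercise = 0.000000; V(2,1) = max -> 0.000000
  V(2,2) = exp(-r*dt) * [p*0.000000 + (1-p)*0.196754] = 0.101671; exercise = 0.099843; V(2,2) = max -> 0.101671
  V(1,0) = exp(-r*dt) * [p*0.000000 + (1-p)*0.000000] = 0.000000; exercise = 0.000000; V(1,0) = max -> 0.000000
  V(1,1) = exp(-r*dt) * [p*0.000000 + (1-p)*0.101671] = 0.052537; exercise = 0.000000; V(1,1) = max -> 0.052537
  V(0,0) = exp(-r*dt) * [p*0.000000 + (1-p)*0.052537] = 0.027148; exercise = 0.000000; V(0,0) = max -> 0.027148


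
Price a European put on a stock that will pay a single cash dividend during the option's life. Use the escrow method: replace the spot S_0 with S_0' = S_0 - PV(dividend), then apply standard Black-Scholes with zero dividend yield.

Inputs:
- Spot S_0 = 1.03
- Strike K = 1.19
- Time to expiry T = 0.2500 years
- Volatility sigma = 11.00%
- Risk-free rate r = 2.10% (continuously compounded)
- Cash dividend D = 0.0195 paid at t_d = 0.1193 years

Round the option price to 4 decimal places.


Answer: Price = 0.1733

Derivation:
PV(D) = D * exp(-r * t_d) = 0.0195 * 0.99749784 = 0.01945121
S_0' = S_0 - PV(D) = 1.0300 - 0.01945121 = 1.01054879
d1 = (ln(S_0'/K) + (r + sigma^2/2)*T) / (sigma*sqrt(T)) = -2.84904119
d2 = d1 - sigma*sqrt(T) = -2.90404119
exp(-rT) = 0.99476376
N(-d1) = 0.99780744; N(-d2) = 0.99815810
P = K * exp(-rT) * N(-d2) - S_0' * N(-d1) = 1.1900 * 0.99476376 * 0.99815810 - 1.01054879 * 0.99780744 = 0.1733


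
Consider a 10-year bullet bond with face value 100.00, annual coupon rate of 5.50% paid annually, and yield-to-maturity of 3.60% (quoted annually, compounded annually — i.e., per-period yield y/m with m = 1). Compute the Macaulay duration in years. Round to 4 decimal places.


Answer: Macaulay duration = 8.1157 years

Derivation:
Coupon per period c = face * coupon_rate / m = 5.500000
Periods per year m = 1; per-period yield y/m = 0.036000
Number of cashflows N = 10
Cashflows (t years, CF_t, discount factor 1/(1+y/m)^(m*t), PV):
  t = 1.0000: CF_t = 5.500000, DF = 0.965251, PV = 5.308880
  t = 2.0000: CF_t = 5.500000, DF = 0.931709, PV = 5.124402
  t = 3.0000: CF_t = 5.500000, DF = 0.899333, PV = 4.946334
  t = 4.0000: CF_t = 5.500000, DF = 0.868082, PV = 4.774453
  t = 5.0000: CF_t = 5.500000, DF = 0.837917, PV = 4.608546
  t = 6.0000: CF_t = 5.500000, DF = 0.808801, PV = 4.448403
  t = 7.0000: CF_t = 5.500000, DF = 0.780696, PV = 4.293826
  t = 8.0000: CF_t = 5.500000, DF = 0.753567, PV = 4.144619
  t = 9.0000: CF_t = 5.500000, DF = 0.727381, PV = 4.000598
  t = 10.0000: CF_t = 105.500000, DF = 0.702106, PV = 74.072142
Price P = sum_t PV_t = 115.722204
Macaulay numerator sum_t t * PV_t:
  t * PV_t at t = 1.0000: 5.308880
  t * PV_t at t = 2.0000: 10.248804
  t * PV_t at t = 3.0000: 14.839001
  t * PV_t at t = 4.0000: 19.097814
  t * PV_t at t = 5.0000: 23.042729
  t * PV_t at t = 6.0000: 26.690420
  t * PV_t at t = 7.0000: 30.056779
  t * PV_t at t = 8.0000: 33.156954
  t * PV_t at t = 9.0000: 36.005380
  t * PV_t at t = 10.0000: 740.721423
Macaulay duration D = (sum_t t * PV_t) / P = 939.168186 / 115.722204 = 8.115713


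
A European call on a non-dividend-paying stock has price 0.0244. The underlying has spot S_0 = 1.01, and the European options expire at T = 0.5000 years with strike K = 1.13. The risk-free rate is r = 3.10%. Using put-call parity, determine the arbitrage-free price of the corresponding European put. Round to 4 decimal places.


Put-call parity: C - P = S_0 * exp(-qT) - K * exp(-rT).
S_0 * exp(-qT) = 1.0100 * 1.00000000 = 1.01000000
K * exp(-rT) = 1.1300 * 0.98461951 = 1.11262004
P = C - S*exp(-qT) + K*exp(-rT)
P = 0.0244 - 1.01000000 + 1.11262004 = 0.1270

Answer: Put price = 0.1270


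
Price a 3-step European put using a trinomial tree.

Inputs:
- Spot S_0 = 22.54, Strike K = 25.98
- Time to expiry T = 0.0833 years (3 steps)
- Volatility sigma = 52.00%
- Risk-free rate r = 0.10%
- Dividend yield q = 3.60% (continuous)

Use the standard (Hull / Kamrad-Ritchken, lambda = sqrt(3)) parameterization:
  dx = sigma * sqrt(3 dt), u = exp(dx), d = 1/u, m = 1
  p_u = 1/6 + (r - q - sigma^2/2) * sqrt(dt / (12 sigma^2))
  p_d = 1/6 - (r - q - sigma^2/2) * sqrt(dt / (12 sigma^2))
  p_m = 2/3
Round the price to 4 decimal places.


Answer: Price = V(0,0) = 3.7859

Derivation:
dt = T/N = 0.027767; dx = sigma*sqrt(3*dt) = 0.150081
u = exp(dx) = 1.161928; d = 1/u = 0.860638
p_u = 0.150922, p_m = 0.666667, p_d = 0.182411
Discount per step: exp(-r*dt) = 0.999972
Stock lattice S(k, j) with j the centered position index:
  k=0: S(0,+0) = 22.5400
  k=1: S(1,-1) = 19.3988; S(1,+0) = 22.5400; S(1,+1) = 26.1899
  k=2: S(2,-2) = 16.6953; S(2,-1) = 19.3988; S(2,+0) = 22.5400; S(2,+1) = 26.1899; S(2,+2) = 30.4307
  k=3: S(3,-3) = 14.3686; S(3,-2) = 16.6953; S(3,-1) = 19.3988; S(3,+0) = 22.5400; S(3,+1) = 26.1899; S(3,+2) = 30.4307; S(3,+3) = 35.3584
Terminal payoffs V(N, j) = max(K - S_T, 0):
  V(3,-3) = 11.611355; V(3,-2) = 9.284664; V(3,-1) = 6.581214; V(3,+0) = 3.440000; V(3,+1) = 0.000000; V(3,+2) = 0.000000; V(3,+3) = 0.000000
Backward induction: V(k, j) = exp(-r*dt) * [p_u * V(k+1, j+1) + p_m * V(k+1, j) + p_d * V(k+1, j-1)]
  V(2,-2) = exp(-r*dt) * [p_u*6.581214 + p_m*9.284664 + p_d*11.611355] = 9.300809
  V(2,-1) = exp(-r*dt) * [p_u*3.440000 + p_m*6.581214 + p_d*9.284664] = 6.600091
  V(2,+0) = exp(-r*dt) * [p_u*0.000000 + p_m*3.440000 + p_d*6.581214] = 3.493723
  V(2,+1) = exp(-r*dt) * [p_u*0.000000 + p_m*0.000000 + p_d*3.440000] = 0.627477
  V(2,+2) = exp(-r*dt) * [p_u*0.000000 + p_m*0.000000 + p_d*0.000000] = 0.000000
  V(1,-1) = exp(-r*dt) * [p_u*3.493723 + p_m*6.600091 + p_d*9.300809] = 6.623728
  V(1,+0) = exp(-r*dt) * [p_u*0.627477 + p_m*3.493723 + p_d*6.600091] = 3.627678
  V(1,+1) = exp(-r*dt) * [p_u*0.000000 + p_m*0.627477 + p_d*3.493723] = 1.055582
  V(0,+0) = exp(-r*dt) * [p_u*1.055582 + p_m*3.627678 + p_d*6.623728] = 3.785900


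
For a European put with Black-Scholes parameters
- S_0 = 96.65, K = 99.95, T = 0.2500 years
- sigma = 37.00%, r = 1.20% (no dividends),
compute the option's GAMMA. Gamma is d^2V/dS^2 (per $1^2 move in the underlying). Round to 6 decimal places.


Answer: Gamma = 0.022253

Derivation:
d1 = -0.0727640827; d2 = -0.2577640827
phi(d1) = 0.3978875549; exp(-qT) = 1.0000000000; exp(-rT) = 0.9970044955
Gamma = exp(-qT) * phi(d1) / (S * sigma * sqrt(T)) = 1.0000000000 * 0.3978875549 / (96.6500 * 0.3700 * 0.5000000000) = 0.022253


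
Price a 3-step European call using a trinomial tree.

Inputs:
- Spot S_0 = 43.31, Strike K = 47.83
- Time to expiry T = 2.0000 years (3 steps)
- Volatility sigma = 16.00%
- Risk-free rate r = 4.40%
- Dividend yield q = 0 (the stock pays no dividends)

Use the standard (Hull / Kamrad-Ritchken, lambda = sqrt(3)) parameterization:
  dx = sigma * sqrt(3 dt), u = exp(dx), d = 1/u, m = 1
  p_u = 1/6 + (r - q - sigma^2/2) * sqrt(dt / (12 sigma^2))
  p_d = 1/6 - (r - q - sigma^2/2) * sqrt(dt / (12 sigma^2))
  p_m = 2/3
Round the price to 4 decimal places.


dt = T/N = 0.666667; dx = sigma*sqrt(3*dt) = 0.226274
u = exp(dx) = 1.253919; d = 1/u = 0.797499
p_u = 0.212629, p_m = 0.666667, p_d = 0.120705
Discount per step: exp(-r*dt) = 0.971093
Stock lattice S(k, j) with j the centered position index:
  k=0: S(0,+0) = 43.3100
  k=1: S(1,-1) = 34.5397; S(1,+0) = 43.3100; S(1,+1) = 54.3072
  k=2: S(2,-2) = 27.5454; S(2,-1) = 34.5397; S(2,+0) = 43.3100; S(2,+1) = 54.3072; S(2,+2) = 68.0969
  k=3: S(3,-3) = 21.9674; S(3,-2) = 27.5454; S(3,-1) = 34.5397; S(3,+0) = 43.3100; S(3,+1) = 54.3072; S(3,+2) = 68.0969; S(3,+3) = 85.3880
Terminal payoffs V(N, j) = max(S_T - K, 0):
  V(3,-3) = 0.000000; V(3,-2) = 0.000000; V(3,-1) = 0.000000; V(3,+0) = 0.000000; V(3,+1) = 6.477249; V(3,+2) = 20.266914; V(3,+3) = 37.558042
Backward induction: V(k, j) = exp(-r*dt) * [p_u * V(k+1, j+1) + p_m * V(k+1, j) + p_d * V(k+1, j-1)]
  V(2,-2) = exp(-r*dt) * [p_u*0.000000 + p_m*0.000000 + p_d*0.000000] = 0.000000
  V(2,-1) = exp(-r*dt) * [p_u*0.000000 + p_m*0.000000 + p_d*0.000000] = 0.000000
  V(2,+0) = exp(-r*dt) * [p_u*6.477249 + p_m*0.000000 + p_d*0.000000] = 1.337436
  V(2,+1) = exp(-r*dt) * [p_u*20.266914 + p_m*6.477249 + p_d*0.000000] = 8.378095
  V(2,+2) = exp(-r*dt) * [p_u*37.558042 + p_m*20.266914 + p_d*6.477249] = 21.634999
  V(1,-1) = exp(-r*dt) * [p_u*1.337436 + p_m*0.000000 + p_d*0.000000] = 0.276157
  V(1,+0) = exp(-r*dt) * [p_u*8.378095 + p_m*1.337436 + p_d*0.000000] = 2.595776
  V(1,+1) = exp(-r*dt) * [p_u*21.634999 + p_m*8.378095 + p_d*1.337436] = 10.047946
  V(0,+0) = exp(-r*dt) * [p_u*10.047946 + p_m*2.595776 + p_d*0.276157] = 3.787583

Answer: Price = V(0,0) = 3.7876


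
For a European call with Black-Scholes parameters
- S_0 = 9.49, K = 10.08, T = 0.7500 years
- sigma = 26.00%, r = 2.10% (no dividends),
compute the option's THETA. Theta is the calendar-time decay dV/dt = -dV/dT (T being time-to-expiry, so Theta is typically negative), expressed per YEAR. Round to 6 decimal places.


d1 = -0.0853352566; d2 = -0.3105018616
phi(d1) = 0.3974923516; exp(-qT) = 1.0000000000; exp(-rT) = 0.9843733826
Theta = -S*exp(-qT)*phi(d1)*sigma/(2*sqrt(T)) - r*K*exp(-rT)*N(d2) + q*S*exp(-qT)*N(d1)
N(d1) = 0.4659974315; N(d2) = 0.3780896720; sqrt(T) = 0.8660254038
Term 1 = -9.4900 * 1.0000000000 * 0.3974923516 * 0.2600 / (2 * 0.8660254038) = -0.5662493410
Term 2 = -0.0210 * 10.0800 * 0.9843733826 * 0.3780896720 = -0.0787833607
Term 3 = 0 (no dividend yield, q = 0)
Theta = -0.5662493410 + (-0.0787833607) + (0.0000000000) = -0.645033

Answer: Theta = -0.645033


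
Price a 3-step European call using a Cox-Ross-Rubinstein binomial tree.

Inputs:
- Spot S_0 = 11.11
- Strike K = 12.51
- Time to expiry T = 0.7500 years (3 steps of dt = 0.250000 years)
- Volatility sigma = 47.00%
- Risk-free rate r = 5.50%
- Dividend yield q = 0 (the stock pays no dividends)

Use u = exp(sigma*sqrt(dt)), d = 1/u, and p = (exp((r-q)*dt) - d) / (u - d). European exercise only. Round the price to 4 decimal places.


dt = T/N = 0.250000
u = exp(sigma*sqrt(dt)) = 1.264909; d = 1/u = 0.790571
p = (exp((r-q)*dt) - d) / (u - d) = 0.470707
Discount per step: exp(-r*dt) = 0.986344
Stock lattice S(k, i) with i counting down-moves:
  k=0: S(0,0) = 11.1100
  k=1: S(1,0) = 14.0531; S(1,1) = 8.7832
  k=2: S(2,0) = 17.7759; S(2,1) = 11.1100; S(2,2) = 6.9438
  k=3: S(3,0) = 22.4849; S(3,1) = 14.0531; S(3,2) = 8.7832; S(3,3) = 5.4895
Terminal payoffs V(N, i) = max(S_T - K, 0):
  V(3,0) = 9.974937; V(3,1) = 1.543136; V(3,2) = 0.000000; V(3,3) = 0.000000
Backward induction: V(k, i) = exp(-r*dt) * [p * V(k+1, i) + (1-p) * V(k+1, i+1)].
  V(2,0) = exp(-r*dt) * [p*9.974937 + (1-p)*1.543136] = 5.436771
  V(2,1) = exp(-r*dt) * [p*1.543136 + (1-p)*0.000000] = 0.716446
  V(2,2) = exp(-r*dt) * [p*0.000000 + (1-p)*0.000000] = 0.000000
  V(1,0) = exp(-r*dt) * [p*5.436771 + (1-p)*0.716446] = 2.898210
  V(1,1) = exp(-r*dt) * [p*0.716446 + (1-p)*0.000000] = 0.332631
  V(0,0) = exp(-r*dt) * [p*2.898210 + (1-p)*0.332631] = 1.519233

Answer: Price = V(0,0) = 1.5192


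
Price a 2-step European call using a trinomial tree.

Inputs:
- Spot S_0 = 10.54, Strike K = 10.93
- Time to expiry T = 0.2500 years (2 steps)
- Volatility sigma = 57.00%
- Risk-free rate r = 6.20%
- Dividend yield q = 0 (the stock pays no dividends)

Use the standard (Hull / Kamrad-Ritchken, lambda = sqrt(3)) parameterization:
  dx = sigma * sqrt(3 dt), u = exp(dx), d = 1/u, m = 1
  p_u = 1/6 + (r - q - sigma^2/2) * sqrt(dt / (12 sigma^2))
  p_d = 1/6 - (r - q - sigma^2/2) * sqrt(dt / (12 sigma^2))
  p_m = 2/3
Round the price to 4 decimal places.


dt = T/N = 0.125000; dx = sigma*sqrt(3*dt) = 0.349052
u = exp(dx) = 1.417723; d = 1/u = 0.705356
p_u = 0.148680, p_m = 0.666667, p_d = 0.184653
Discount per step: exp(-r*dt) = 0.992280
Stock lattice S(k, j) with j the centered position index:
  k=0: S(0,+0) = 10.5400
  k=1: S(1,-1) = 7.4345; S(1,+0) = 10.5400; S(1,+1) = 14.9428
  k=2: S(2,-2) = 5.2439; S(2,-1) = 7.4345; S(2,+0) = 10.5400; S(2,+1) = 14.9428; S(2,+2) = 21.1848
Terminal payoffs V(N, j) = max(S_T - K, 0):
  V(2,-2) = 0.000000; V(2,-1) = 0.000000; V(2,+0) = 0.000000; V(2,+1) = 4.012804; V(2,+2) = 10.254761
Backward induction: V(k, j) = exp(-r*dt) * [p_u * V(k+1, j+1) + p_m * V(k+1, j) + p_d * V(k+1, j-1)]
  V(1,-1) = exp(-r*dt) * [p_u*0.000000 + p_m*0.000000 + p_d*0.000000] = 0.000000
  V(1,+0) = exp(-r*dt) * [p_u*4.012804 + p_m*0.000000 + p_d*0.000000] = 0.592020
  V(1,+1) = exp(-r*dt) * [p_u*10.254761 + p_m*4.012804 + p_d*0.000000] = 4.167462
  V(0,+0) = exp(-r*dt) * [p_u*4.167462 + p_m*0.592020 + p_d*0.000000] = 1.006469

Answer: Price = V(0,0) = 1.0065
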